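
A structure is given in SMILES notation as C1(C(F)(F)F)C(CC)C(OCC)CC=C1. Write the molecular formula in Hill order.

Atom tally by fragment:
  cyclohexene ring core → C:6 H:10
  (− 3 ring H displaced by substituents)
  + CF3 → C:1 F:3
  + C2H5 → C:2 H:5
  + OC2H5 → C:2 H:5 O:1
Element totals:
  C: 11
  H: 17
  F: 3
  O: 1

C11H17F3O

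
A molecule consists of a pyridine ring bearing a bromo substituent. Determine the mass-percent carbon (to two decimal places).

38.01%

Atom tally by fragment:
  pyridine ring core → C:5 H:5 N:1
  (− 1 ring H displaced by substituents)
  + Br → Br:1
Element totals:
  C: 5
  H: 4
  Br: 1
  N: 1
Molecular formula: C5H4BrN.
Molar mass = 157.998 g/mol.
Mass from C: 5 × 12.011 = 60.055 g/mol.
%C = 60.055 / 157.998 × 100 = 38.01%.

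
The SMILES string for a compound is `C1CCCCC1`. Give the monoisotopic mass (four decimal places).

84.0939

Atom tally by fragment:
  cyclohexane ring core → C:6 H:12
Element totals:
  C: 6
  H: 12
Molecular formula: C6H12.
  M = 6(12.0) + 12(1.007825)
    = 72.000000 + 12.093900 = 84.093900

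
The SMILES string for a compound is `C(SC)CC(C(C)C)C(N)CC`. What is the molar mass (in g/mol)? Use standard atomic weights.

Atom tally by fragment:
  CH3SCH2 → C:2 H:5 S:1
  CH2 → C:1 H:2
  CH(CH(CH3)2) → C:4 H:8
  CH(NH2) → C:1 H:3 N:1
  CH2 → C:1 H:2
  CH3 → C:1 H:3
Element totals:
  C: 10
  H: 23
  N: 1
  S: 1
Molecular formula: C10H23NS.
  M = 10(12.011) + 23(1.008) + 14.007 + 32.06
    = 120.110 + 23.184 + 14.007 + 32.060 = 189.361

189.36 g/mol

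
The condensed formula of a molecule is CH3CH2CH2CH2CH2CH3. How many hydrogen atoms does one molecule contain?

14

Atom tally by fragment:
  CH3 → C:1 H:3
  CH2 → C:1 H:2
  CH2 → C:1 H:2
  CH2 → C:1 H:2
  CH2 → C:1 H:2
  CH3 → C:1 H:3
Element totals:
  C: 6
  H: 14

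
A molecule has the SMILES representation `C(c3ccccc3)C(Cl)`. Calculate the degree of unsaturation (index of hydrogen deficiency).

4

Atom tally by fragment:
  C6H5CH2 → C:7 H:7
  CH2Cl → C:1 H:2 Cl:1
Element totals:
  C: 8
  H: 9
  Cl: 1
Molecular formula: C8H9Cl.
DoU = (2C + 2 + N − H − X) / 2 = (2·8 + 2 + 0 − 9 − 1) / 2 = 4.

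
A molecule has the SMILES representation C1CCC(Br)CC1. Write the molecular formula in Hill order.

Atom tally by fragment:
  cyclohexane ring core → C:6 H:12
  (− 1 ring H displaced by substituents)
  + Br → Br:1
Element totals:
  C: 6
  H: 11
  Br: 1

C6H11Br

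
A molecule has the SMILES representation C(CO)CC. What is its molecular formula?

C4H10O

Atom tally by fragment:
  HOCH2CH2 → C:2 H:5 O:1
  CH2 → C:1 H:2
  CH3 → C:1 H:3
Element totals:
  C: 4
  H: 10
  O: 1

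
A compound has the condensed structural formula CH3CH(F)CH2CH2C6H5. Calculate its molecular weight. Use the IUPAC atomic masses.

Element totals:
  C: 10
  H: 13
  F: 1
Molecular formula: C10H13F.
  M = 10(12.011) + 13(1.008) + 18.998
    = 120.110 + 13.104 + 18.998 = 152.212

152.21 g/mol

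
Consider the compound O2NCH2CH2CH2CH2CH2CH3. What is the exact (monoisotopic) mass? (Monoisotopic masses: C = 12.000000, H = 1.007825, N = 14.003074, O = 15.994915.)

Atom tally by fragment:
  O2NCH2 → C:1 H:2 N:1 O:2
  CH2 → C:1 H:2
  CH2 → C:1 H:2
  CH2 → C:1 H:2
  CH2 → C:1 H:2
  CH3 → C:1 H:3
Element totals:
  C: 6
  H: 13
  N: 1
  O: 2
Molecular formula: C6H13NO2.
  M = 6(12.0) + 13(1.007825) + 14.003074 + 2(15.994915)
    = 72.000000 + 13.101725 + 14.003074 + 31.989830 = 131.094629

131.0946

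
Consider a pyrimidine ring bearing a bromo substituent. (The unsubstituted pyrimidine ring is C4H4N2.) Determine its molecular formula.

Atom tally by fragment:
  pyrimidine ring core → C:4 H:4 N:2
  (− 1 ring H displaced by substituents)
  + Br → Br:1
Element totals:
  C: 4
  H: 3
  Br: 1
  N: 2

C4H3BrN2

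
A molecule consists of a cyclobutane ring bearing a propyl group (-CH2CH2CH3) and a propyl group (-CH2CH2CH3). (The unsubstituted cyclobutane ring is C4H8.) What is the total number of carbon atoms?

Atom tally by fragment:
  cyclobutane ring core → C:4 H:8
  (− 2 ring H displaced by substituents)
  + CH2CH2CH3 → C:3 H:7
  + CH2CH2CH3 → C:3 H:7
Element totals:
  C: 10
  H: 20

10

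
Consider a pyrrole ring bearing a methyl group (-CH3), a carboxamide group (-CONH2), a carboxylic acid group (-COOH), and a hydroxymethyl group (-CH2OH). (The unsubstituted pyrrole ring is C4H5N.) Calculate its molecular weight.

Atom tally by fragment:
  pyrrole ring core → C:4 H:5 N:1
  (− 4 ring H displaced by substituents)
  + CH3 → C:1 H:3
  + CONH2 → C:1 H:2 O:1 N:1
  + COOH → C:1 H:1 O:2
  + CH2OH → C:1 H:3 O:1
Element totals:
  C: 8
  H: 10
  N: 2
  O: 4
Molecular formula: C8H10N2O4.
  M = 8(12.011) + 10(1.008) + 2(14.007) + 4(15.999)
    = 96.088 + 10.080 + 28.014 + 63.996 = 198.178

198.18 g/mol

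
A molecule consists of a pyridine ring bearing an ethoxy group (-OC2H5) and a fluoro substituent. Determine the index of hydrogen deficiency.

Atom tally by fragment:
  pyridine ring core → C:5 H:5 N:1
  (− 2 ring H displaced by substituents)
  + OC2H5 → C:2 H:5 O:1
  + F → F:1
Element totals:
  C: 7
  H: 8
  F: 1
  N: 1
  O: 1
Molecular formula: C7H8FNO.
DoU = (2C + 2 + N − H − X) / 2 = (2·7 + 2 + 1 − 8 − 1) / 2 = 4.

4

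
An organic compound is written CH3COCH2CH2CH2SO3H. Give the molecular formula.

C5H10O4S

Atom tally by fragment:
  CH3COCH2 → C:3 H:5 O:1
  CH2 → C:1 H:2
  CH2SO3H → C:1 H:3 S:1 O:3
Element totals:
  C: 5
  H: 10
  O: 4
  S: 1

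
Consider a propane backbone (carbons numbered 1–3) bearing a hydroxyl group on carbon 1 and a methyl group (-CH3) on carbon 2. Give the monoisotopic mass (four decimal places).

Atom tally by fragment:
  HOCH2 → C:1 H:3 O:1
  CH(CH3) → C:2 H:4
  CH3 → C:1 H:3
Element totals:
  C: 4
  H: 10
  O: 1
Molecular formula: C4H10O.
  M = 4(12.0) + 10(1.007825) + 15.994915
    = 48.000000 + 10.078250 + 15.994915 = 74.073165

74.0732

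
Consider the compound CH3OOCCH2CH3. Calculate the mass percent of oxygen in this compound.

36.32%

Atom tally by fragment:
  CH3OOCCH2 → C:3 H:5 O:2
  CH3 → C:1 H:3
Element totals:
  C: 4
  H: 8
  O: 2
Molecular formula: C4H8O2.
Molar mass = 88.106 g/mol.
Mass from O: 2 × 15.999 = 31.998 g/mol.
%O = 31.998 / 88.106 × 100 = 36.32%.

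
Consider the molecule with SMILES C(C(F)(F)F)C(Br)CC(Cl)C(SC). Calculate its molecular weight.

Atom tally by fragment:
  F3CCH2 → C:2 H:2 F:3
  CH(Br) → C:1 H:1 Br:1
  CH2 → C:1 H:2
  CH(Cl) → C:1 H:1 Cl:1
  CH2SCH3 → C:2 H:5 S:1
Element totals:
  C: 7
  H: 11
  Br: 1
  Cl: 1
  F: 3
  S: 1
Molecular formula: C7H11BrClF3S.
  M = 7(12.011) + 11(1.008) + 79.904 + 35.45 + 3(18.998) + 32.06
    = 84.077 + 11.088 + 79.904 + 35.450 + 56.994 + 32.060 = 299.573

299.57 g/mol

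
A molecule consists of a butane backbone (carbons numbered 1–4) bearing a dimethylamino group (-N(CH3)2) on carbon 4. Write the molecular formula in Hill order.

Atom tally by fragment:
  CH3 → C:1 H:3
  CH2 → C:1 H:2
  CH2 → C:1 H:2
  CH2N(CH3)2 → C:3 H:8 N:1
Element totals:
  C: 6
  H: 15
  N: 1

C6H15N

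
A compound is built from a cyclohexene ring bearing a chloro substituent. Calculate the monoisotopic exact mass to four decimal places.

116.0393

Atom tally by fragment:
  cyclohexene ring core → C:6 H:10
  (− 1 ring H displaced by substituents)
  + Cl → Cl:1
Element totals:
  C: 6
  H: 9
  Cl: 1
Molecular formula: C6H9Cl.
  M = 6(12.0) + 9(1.007825) + 34.968853
    = 72.000000 + 9.070425 + 34.968853 = 116.039278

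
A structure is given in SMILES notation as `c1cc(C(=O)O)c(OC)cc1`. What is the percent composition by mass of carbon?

63.15%

Atom tally by fragment:
  benzene ring core → C:6 H:6
  (− 2 ring H displaced by substituents)
  + COOH → C:1 H:1 O:2
  + OCH3 → C:1 H:3 O:1
Element totals:
  C: 8
  H: 8
  O: 3
Molecular formula: C8H8O3.
Molar mass = 152.149 g/mol.
Mass from C: 8 × 12.011 = 96.088 g/mol.
%C = 96.088 / 152.149 × 100 = 63.15%.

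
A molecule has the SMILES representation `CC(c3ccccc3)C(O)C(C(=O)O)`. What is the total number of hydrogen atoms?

14

Atom tally by fragment:
  CH3 → C:1 H:3
  CH(C6H5) → C:7 H:6
  CH(OH) → C:1 H:2 O:1
  CH2COOH → C:2 H:3 O:2
Element totals:
  C: 11
  H: 14
  O: 3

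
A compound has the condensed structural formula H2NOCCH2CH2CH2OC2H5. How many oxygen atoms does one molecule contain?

2

Atom tally by fragment:
  H2NOCCH2 → C:2 H:4 O:1 N:1
  CH2 → C:1 H:2
  CH2OC2H5 → C:3 H:7 O:1
Element totals:
  C: 6
  H: 13
  N: 1
  O: 2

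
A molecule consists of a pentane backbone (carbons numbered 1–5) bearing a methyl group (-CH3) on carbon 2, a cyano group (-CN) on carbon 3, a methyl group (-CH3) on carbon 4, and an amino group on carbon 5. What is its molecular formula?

Atom tally by fragment:
  CH3 → C:1 H:3
  CH(CH3) → C:2 H:4
  CH(CN) → C:2 H:1 N:1
  CH(CH3) → C:2 H:4
  CH2NH2 → C:1 H:4 N:1
Element totals:
  C: 8
  H: 16
  N: 2

C8H16N2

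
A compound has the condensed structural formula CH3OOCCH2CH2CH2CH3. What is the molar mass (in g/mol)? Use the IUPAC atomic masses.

116.16 g/mol

Element totals:
  C: 6
  H: 12
  O: 2
Molecular formula: C6H12O2.
  M = 6(12.011) + 12(1.008) + 2(15.999)
    = 72.066 + 12.096 + 31.998 = 116.160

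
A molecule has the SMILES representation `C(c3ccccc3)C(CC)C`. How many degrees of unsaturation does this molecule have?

Atom tally by fragment:
  C6H5CH2 → C:7 H:7
  CH(C2H5) → C:3 H:6
  CH3 → C:1 H:3
Element totals:
  C: 11
  H: 16
Molecular formula: C11H16.
DoU = (2C + 2 + N − H − X) / 2 = (2·11 + 2 + 0 − 16 − 0) / 2 = 4.

4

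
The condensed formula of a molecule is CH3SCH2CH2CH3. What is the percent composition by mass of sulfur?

Atom tally by fragment:
  CH3SCH2 → C:2 H:5 S:1
  CH2 → C:1 H:2
  CH3 → C:1 H:3
Element totals:
  C: 4
  H: 10
  S: 1
Molecular formula: C4H10S.
Molar mass = 90.184 g/mol.
Mass from S: 1 × 32.06 = 32.060 g/mol.
%S = 32.060 / 90.184 × 100 = 35.55%.

35.55%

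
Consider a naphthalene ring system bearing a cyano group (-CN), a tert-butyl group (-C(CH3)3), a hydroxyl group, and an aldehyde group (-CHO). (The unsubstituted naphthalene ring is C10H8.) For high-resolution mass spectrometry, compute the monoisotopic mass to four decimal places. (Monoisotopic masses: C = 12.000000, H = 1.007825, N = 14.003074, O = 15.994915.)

253.1103

Atom tally by fragment:
  naphthalene ring system core → C:10 H:8
  (− 4 ring H displaced by substituents)
  + CN → C:1 N:1
  + C(CH3)3 → C:4 H:9
  + OH → O:1 H:1
  + CHO → C:1 H:1 O:1
Element totals:
  C: 16
  H: 15
  N: 1
  O: 2
Molecular formula: C16H15NO2.
  M = 16(12.0) + 15(1.007825) + 14.003074 + 2(15.994915)
    = 192.000000 + 15.117375 + 14.003074 + 31.989830 = 253.110279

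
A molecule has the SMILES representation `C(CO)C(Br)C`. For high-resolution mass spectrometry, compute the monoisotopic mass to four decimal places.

151.9837

Atom tally by fragment:
  HOCH2CH2 → C:2 H:5 O:1
  CH(Br) → C:1 H:1 Br:1
  CH3 → C:1 H:3
Element totals:
  C: 4
  H: 9
  Br: 1
  O: 1
Molecular formula: C4H9BrO.
  M = 4(12.0) + 9(1.007825) + 78.918338 + 15.994915
    = 48.000000 + 9.070425 + 78.918338 + 15.994915 = 151.983678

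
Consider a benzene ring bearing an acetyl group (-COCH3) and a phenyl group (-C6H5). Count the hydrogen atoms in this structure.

12

Atom tally by fragment:
  benzene ring core → C:6 H:6
  (− 2 ring H displaced by substituents)
  + COCH3 → C:2 H:3 O:1
  + C6H5 → C:6 H:5
Element totals:
  C: 14
  H: 12
  O: 1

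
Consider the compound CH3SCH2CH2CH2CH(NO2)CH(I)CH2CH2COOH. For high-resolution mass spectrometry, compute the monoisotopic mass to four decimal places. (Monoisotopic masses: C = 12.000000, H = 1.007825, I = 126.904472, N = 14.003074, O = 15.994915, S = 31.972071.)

360.9845

Atom tally by fragment:
  CH3SCH2 → C:2 H:5 S:1
  CH2 → C:1 H:2
  CH2 → C:1 H:2
  CH(NO2) → C:1 H:1 N:1 O:2
  CH(I) → C:1 H:1 I:1
  CH2 → C:1 H:2
  CH2COOH → C:2 H:3 O:2
Element totals:
  C: 9
  H: 16
  I: 1
  N: 1
  O: 4
  S: 1
Molecular formula: C9H16INO4S.
  M = 9(12.0) + 16(1.007825) + 126.904472 + 14.003074 + 4(15.994915) + 31.972071
    = 108.000000 + 16.125200 + 126.904472 + 14.003074 + 63.979660 + 31.972071 = 360.984477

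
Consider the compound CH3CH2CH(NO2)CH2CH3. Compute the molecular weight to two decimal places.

Element totals:
  C: 5
  H: 11
  N: 1
  O: 2
Molecular formula: C5H11NO2.
  M = 5(12.011) + 11(1.008) + 14.007 + 2(15.999)
    = 60.055 + 11.088 + 14.007 + 31.998 = 117.148

117.15 g/mol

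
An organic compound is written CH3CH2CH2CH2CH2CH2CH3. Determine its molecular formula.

C7H16

Element totals:
  C: 7
  H: 16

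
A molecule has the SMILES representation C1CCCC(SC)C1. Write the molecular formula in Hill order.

Atom tally by fragment:
  cyclohexane ring core → C:6 H:12
  (− 1 ring H displaced by substituents)
  + SCH3 → C:1 H:3 S:1
Element totals:
  C: 7
  H: 14
  S: 1

C7H14S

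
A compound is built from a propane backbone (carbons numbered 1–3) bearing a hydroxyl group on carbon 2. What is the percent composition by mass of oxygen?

Atom tally by fragment:
  CH3 → C:1 H:3
  CH(OH) → C:1 H:2 O:1
  CH3 → C:1 H:3
Element totals:
  C: 3
  H: 8
  O: 1
Molecular formula: C3H8O.
Molar mass = 60.096 g/mol.
Mass from O: 1 × 15.999 = 15.999 g/mol.
%O = 15.999 / 60.096 × 100 = 26.62%.

26.62%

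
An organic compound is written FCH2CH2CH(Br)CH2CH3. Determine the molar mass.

Element totals:
  C: 5
  H: 10
  Br: 1
  F: 1
Molecular formula: C5H10BrF.
  M = 5(12.011) + 10(1.008) + 79.904 + 18.998
    = 60.055 + 10.080 + 79.904 + 18.998 = 169.037

169.04 g/mol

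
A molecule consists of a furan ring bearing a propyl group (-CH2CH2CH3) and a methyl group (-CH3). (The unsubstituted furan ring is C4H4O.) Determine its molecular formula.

Atom tally by fragment:
  furan ring core → C:4 H:4 O:1
  (− 2 ring H displaced by substituents)
  + CH2CH2CH3 → C:3 H:7
  + CH3 → C:1 H:3
Element totals:
  C: 8
  H: 12
  O: 1

C8H12O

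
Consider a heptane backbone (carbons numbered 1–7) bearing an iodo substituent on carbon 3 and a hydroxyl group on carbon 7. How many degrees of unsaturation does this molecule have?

Atom tally by fragment:
  CH3 → C:1 H:3
  CH2 → C:1 H:2
  CH(I) → C:1 H:1 I:1
  CH2 → C:1 H:2
  CH2 → C:1 H:2
  CH2 → C:1 H:2
  CH2OH → C:1 H:3 O:1
Element totals:
  C: 7
  H: 15
  I: 1
  O: 1
Molecular formula: C7H15IO.
DoU = (2C + 2 + N − H − X) / 2 = (2·7 + 2 + 0 − 15 − 1) / 2 = 0.

0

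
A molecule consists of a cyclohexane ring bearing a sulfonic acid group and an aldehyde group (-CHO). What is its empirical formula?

C7H12O4S

Atom tally by fragment:
  cyclohexane ring core → C:6 H:12
  (− 2 ring H displaced by substituents)
  + SO3H → S:1 O:3 H:1
  + CHO → C:1 H:1 O:1
Element totals:
  C: 7
  H: 12
  O: 4
  S: 1
Molecular formula: C7H12O4S.
gcd of subscripts (7, 12, 4, 1) = 1, so the empirical formula equals the molecular formula.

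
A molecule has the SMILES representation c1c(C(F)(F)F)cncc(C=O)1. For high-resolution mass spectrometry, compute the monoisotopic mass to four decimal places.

175.0245

Atom tally by fragment:
  pyridine ring core → C:5 H:5 N:1
  (− 2 ring H displaced by substituents)
  + CF3 → C:1 F:3
  + CHO → C:1 H:1 O:1
Element totals:
  C: 7
  H: 4
  F: 3
  N: 1
  O: 1
Molecular formula: C7H4F3NO.
  M = 7(12.0) + 4(1.007825) + 3(18.998403) + 14.003074 + 15.994915
    = 84.000000 + 4.031300 + 56.995209 + 14.003074 + 15.994915 = 175.024498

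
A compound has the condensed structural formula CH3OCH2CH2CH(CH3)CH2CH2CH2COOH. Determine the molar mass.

Element totals:
  C: 9
  H: 18
  O: 3
Molecular formula: C9H18O3.
  M = 9(12.011) + 18(1.008) + 3(15.999)
    = 108.099 + 18.144 + 47.997 = 174.240

174.24 g/mol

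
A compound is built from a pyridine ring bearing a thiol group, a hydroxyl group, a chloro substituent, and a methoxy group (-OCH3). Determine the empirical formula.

C6H6ClNO2S

Atom tally by fragment:
  pyridine ring core → C:5 H:5 N:1
  (− 4 ring H displaced by substituents)
  + SH → S:1 H:1
  + OH → O:1 H:1
  + Cl → Cl:1
  + OCH3 → C:1 H:3 O:1
Element totals:
  C: 6
  H: 6
  Cl: 1
  N: 1
  O: 2
  S: 1
Molecular formula: C6H6ClNO2S.
gcd of subscripts (6, 1, 6, 1, 2, 1) = 1, so the empirical formula equals the molecular formula.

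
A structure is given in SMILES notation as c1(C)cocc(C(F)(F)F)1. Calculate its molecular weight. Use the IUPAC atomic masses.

Atom tally by fragment:
  furan ring core → C:4 H:4 O:1
  (− 2 ring H displaced by substituents)
  + CH3 → C:1 H:3
  + CF3 → C:1 F:3
Element totals:
  C: 6
  H: 5
  F: 3
  O: 1
Molecular formula: C6H5F3O.
  M = 6(12.011) + 5(1.008) + 3(18.998) + 15.999
    = 72.066 + 5.040 + 56.994 + 15.999 = 150.099

150.10 g/mol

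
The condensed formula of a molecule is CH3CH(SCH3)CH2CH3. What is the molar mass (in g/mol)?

104.21 g/mol

Atom tally by fragment:
  CH3 → C:1 H:3
  CH(SCH3) → C:2 H:4 S:1
  CH2 → C:1 H:2
  CH3 → C:1 H:3
Element totals:
  C: 5
  H: 12
  S: 1
Molecular formula: C5H12S.
  M = 5(12.011) + 12(1.008) + 32.06
    = 60.055 + 12.096 + 32.060 = 104.211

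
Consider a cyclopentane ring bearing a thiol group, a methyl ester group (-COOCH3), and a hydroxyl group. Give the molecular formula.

Atom tally by fragment:
  cyclopentane ring core → C:5 H:10
  (− 3 ring H displaced by substituents)
  + SH → S:1 H:1
  + COOCH3 → C:2 H:3 O:2
  + OH → O:1 H:1
Element totals:
  C: 7
  H: 12
  O: 3
  S: 1

C7H12O3S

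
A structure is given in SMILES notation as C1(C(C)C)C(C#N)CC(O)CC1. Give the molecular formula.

Atom tally by fragment:
  cyclohexane ring core → C:6 H:12
  (− 3 ring H displaced by substituents)
  + CH(CH3)2 → C:3 H:7
  + CN → C:1 N:1
  + OH → O:1 H:1
Element totals:
  C: 10
  H: 17
  N: 1
  O: 1

C10H17NO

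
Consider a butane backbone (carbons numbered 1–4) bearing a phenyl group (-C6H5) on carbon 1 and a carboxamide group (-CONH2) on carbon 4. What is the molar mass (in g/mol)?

Atom tally by fragment:
  C6H5CH2 → C:7 H:7
  CH2 → C:1 H:2
  CH2 → C:1 H:2
  CH2CONH2 → C:2 H:4 O:1 N:1
Element totals:
  C: 11
  H: 15
  N: 1
  O: 1
Molecular formula: C11H15NO.
  M = 11(12.011) + 15(1.008) + 14.007 + 15.999
    = 132.121 + 15.120 + 14.007 + 15.999 = 177.247

177.25 g/mol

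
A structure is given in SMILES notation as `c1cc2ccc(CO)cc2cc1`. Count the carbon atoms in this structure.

11

Atom tally by fragment:
  naphthalene ring system core → C:10 H:8
  (− 1 ring H displaced by substituents)
  + CH2OH → C:1 H:3 O:1
Element totals:
  C: 11
  H: 10
  O: 1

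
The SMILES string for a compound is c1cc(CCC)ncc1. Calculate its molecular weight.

Atom tally by fragment:
  pyridine ring core → C:5 H:5 N:1
  (− 1 ring H displaced by substituents)
  + CH2CH2CH3 → C:3 H:7
Element totals:
  C: 8
  H: 11
  N: 1
Molecular formula: C8H11N.
  M = 8(12.011) + 11(1.008) + 14.007
    = 96.088 + 11.088 + 14.007 = 121.183

121.18 g/mol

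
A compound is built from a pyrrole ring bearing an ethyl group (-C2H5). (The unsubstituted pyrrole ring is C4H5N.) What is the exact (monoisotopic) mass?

Atom tally by fragment:
  pyrrole ring core → C:4 H:5 N:1
  (− 1 ring H displaced by substituents)
  + C2H5 → C:2 H:5
Element totals:
  C: 6
  H: 9
  N: 1
Molecular formula: C6H9N.
  M = 6(12.0) + 9(1.007825) + 14.003074
    = 72.000000 + 9.070425 + 14.003074 = 95.073499

95.0735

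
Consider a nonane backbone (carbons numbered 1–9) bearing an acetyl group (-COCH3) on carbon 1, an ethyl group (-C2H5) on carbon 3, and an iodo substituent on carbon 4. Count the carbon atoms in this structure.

13

Atom tally by fragment:
  CH3COCH2 → C:3 H:5 O:1
  CH2 → C:1 H:2
  CH(C2H5) → C:3 H:6
  CH(I) → C:1 H:1 I:1
  CH2 → C:1 H:2
  CH2 → C:1 H:2
  CH2 → C:1 H:2
  CH2 → C:1 H:2
  CH3 → C:1 H:3
Element totals:
  C: 13
  H: 25
  I: 1
  O: 1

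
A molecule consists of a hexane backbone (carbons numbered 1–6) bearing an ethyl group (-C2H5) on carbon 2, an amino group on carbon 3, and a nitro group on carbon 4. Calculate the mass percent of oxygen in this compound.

Atom tally by fragment:
  CH3 → C:1 H:3
  CH(C2H5) → C:3 H:6
  CH(NH2) → C:1 H:3 N:1
  CH(NO2) → C:1 H:1 N:1 O:2
  CH2 → C:1 H:2
  CH3 → C:1 H:3
Element totals:
  C: 8
  H: 18
  N: 2
  O: 2
Molecular formula: C8H18N2O2.
Molar mass = 174.244 g/mol.
Mass from O: 2 × 15.999 = 31.998 g/mol.
%O = 31.998 / 174.244 × 100 = 18.36%.

18.36%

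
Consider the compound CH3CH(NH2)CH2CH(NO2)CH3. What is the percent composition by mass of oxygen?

Atom tally by fragment:
  CH3 → C:1 H:3
  CH(NH2) → C:1 H:3 N:1
  CH2 → C:1 H:2
  CH(NO2) → C:1 H:1 N:1 O:2
  CH3 → C:1 H:3
Element totals:
  C: 5
  H: 12
  N: 2
  O: 2
Molecular formula: C5H12N2O2.
Molar mass = 132.163 g/mol.
Mass from O: 2 × 15.999 = 31.998 g/mol.
%O = 31.998 / 132.163 × 100 = 24.21%.

24.21%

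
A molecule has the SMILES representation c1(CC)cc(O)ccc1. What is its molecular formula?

Atom tally by fragment:
  benzene ring core → C:6 H:6
  (− 2 ring H displaced by substituents)
  + C2H5 → C:2 H:5
  + OH → O:1 H:1
Element totals:
  C: 8
  H: 10
  O: 1

C8H10O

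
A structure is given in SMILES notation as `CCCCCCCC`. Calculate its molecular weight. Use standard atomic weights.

114.23 g/mol

Atom tally by fragment:
  CH3 → C:1 H:3
  CH2 → C:1 H:2
  CH2 → C:1 H:2
  CH2 → C:1 H:2
  CH2 → C:1 H:2
  CH2 → C:1 H:2
  CH2 → C:1 H:2
  CH3 → C:1 H:3
Element totals:
  C: 8
  H: 18
Molecular formula: C8H18.
  M = 8(12.011) + 18(1.008)
    = 96.088 + 18.144 = 114.232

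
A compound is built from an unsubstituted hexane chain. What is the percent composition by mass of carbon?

Atom tally by fragment:
  CH3 → C:1 H:3
  CH2 → C:1 H:2
  CH2 → C:1 H:2
  CH2 → C:1 H:2
  CH2 → C:1 H:2
  CH3 → C:1 H:3
Element totals:
  C: 6
  H: 14
Molecular formula: C6H14.
Molar mass = 86.178 g/mol.
Mass from C: 6 × 12.011 = 72.066 g/mol.
%C = 72.066 / 86.178 × 100 = 83.62%.

83.62%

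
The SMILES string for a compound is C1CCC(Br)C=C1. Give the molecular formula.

C6H9Br

Atom tally by fragment:
  cyclohexene ring core → C:6 H:10
  (− 1 ring H displaced by substituents)
  + Br → Br:1
Element totals:
  C: 6
  H: 9
  Br: 1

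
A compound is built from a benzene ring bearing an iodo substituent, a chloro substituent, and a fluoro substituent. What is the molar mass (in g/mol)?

256.44 g/mol

Atom tally by fragment:
  benzene ring core → C:6 H:6
  (− 3 ring H displaced by substituents)
  + I → I:1
  + Cl → Cl:1
  + F → F:1
Element totals:
  C: 6
  H: 3
  Cl: 1
  F: 1
  I: 1
Molecular formula: C6H3ClFI.
  M = 6(12.011) + 3(1.008) + 35.45 + 18.998 + 126.904
    = 72.066 + 3.024 + 35.450 + 18.998 + 126.904 = 256.442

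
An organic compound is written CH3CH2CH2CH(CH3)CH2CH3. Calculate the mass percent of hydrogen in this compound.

Atom tally by fragment:
  CH3 → C:1 H:3
  CH2 → C:1 H:2
  CH2 → C:1 H:2
  CH(CH3) → C:2 H:4
  CH2 → C:1 H:2
  CH3 → C:1 H:3
Element totals:
  C: 7
  H: 16
Molecular formula: C7H16.
Molar mass = 100.205 g/mol.
Mass from H: 16 × 1.008 = 16.128 g/mol.
%H = 16.128 / 100.205 × 100 = 16.10%.

16.10%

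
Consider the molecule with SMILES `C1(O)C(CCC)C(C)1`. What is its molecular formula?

Atom tally by fragment:
  cyclopropane ring core → C:3 H:6
  (− 3 ring H displaced by substituents)
  + OH → O:1 H:1
  + CH2CH2CH3 → C:3 H:7
  + CH3 → C:1 H:3
Element totals:
  C: 7
  H: 14
  O: 1

C7H14O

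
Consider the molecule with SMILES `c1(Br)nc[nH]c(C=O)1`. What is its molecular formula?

Atom tally by fragment:
  imidazole ring core → C:3 H:4 N:2
  (− 2 ring H displaced by substituents)
  + Br → Br:1
  + CHO → C:1 H:1 O:1
Element totals:
  C: 4
  H: 3
  Br: 1
  N: 2
  O: 1

C4H3BrN2O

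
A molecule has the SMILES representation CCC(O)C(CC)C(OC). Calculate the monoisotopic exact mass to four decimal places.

Atom tally by fragment:
  CH3 → C:1 H:3
  CH2 → C:1 H:2
  CH(OH) → C:1 H:2 O:1
  CH(C2H5) → C:3 H:6
  CH2OCH3 → C:2 H:5 O:1
Element totals:
  C: 8
  H: 18
  O: 2
Molecular formula: C8H18O2.
  M = 8(12.0) + 18(1.007825) + 2(15.994915)
    = 96.000000 + 18.140850 + 31.989830 = 146.130680

146.1307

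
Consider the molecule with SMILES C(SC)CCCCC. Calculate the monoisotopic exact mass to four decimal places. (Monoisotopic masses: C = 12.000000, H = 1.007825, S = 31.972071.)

132.0973

Atom tally by fragment:
  CH3SCH2 → C:2 H:5 S:1
  CH2 → C:1 H:2
  CH2 → C:1 H:2
  CH2 → C:1 H:2
  CH2 → C:1 H:2
  CH3 → C:1 H:3
Element totals:
  C: 7
  H: 16
  S: 1
Molecular formula: C7H16S.
  M = 7(12.0) + 16(1.007825) + 31.972071
    = 84.000000 + 16.125200 + 31.972071 = 132.097271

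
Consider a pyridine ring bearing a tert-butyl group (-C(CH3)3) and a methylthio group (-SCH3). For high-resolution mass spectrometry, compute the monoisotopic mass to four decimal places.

181.0925

Atom tally by fragment:
  pyridine ring core → C:5 H:5 N:1
  (− 2 ring H displaced by substituents)
  + C(CH3)3 → C:4 H:9
  + SCH3 → C:1 H:3 S:1
Element totals:
  C: 10
  H: 15
  N: 1
  S: 1
Molecular formula: C10H15NS.
  M = 10(12.0) + 15(1.007825) + 14.003074 + 31.972071
    = 120.000000 + 15.117375 + 14.003074 + 31.972071 = 181.092520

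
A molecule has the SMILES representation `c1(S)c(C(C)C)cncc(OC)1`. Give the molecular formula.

C9H13NOS

Atom tally by fragment:
  pyridine ring core → C:5 H:5 N:1
  (− 3 ring H displaced by substituents)
  + SH → S:1 H:1
  + CH(CH3)2 → C:3 H:7
  + OCH3 → C:1 H:3 O:1
Element totals:
  C: 9
  H: 13
  N: 1
  O: 1
  S: 1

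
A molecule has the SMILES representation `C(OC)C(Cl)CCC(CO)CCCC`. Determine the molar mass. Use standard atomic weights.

222.75 g/mol

Atom tally by fragment:
  CH3OCH2 → C:2 H:5 O:1
  CH(Cl) → C:1 H:1 Cl:1
  CH2 → C:1 H:2
  CH2 → C:1 H:2
  CH(CH2OH) → C:2 H:4 O:1
  CH2 → C:1 H:2
  CH2 → C:1 H:2
  CH2 → C:1 H:2
  CH3 → C:1 H:3
Element totals:
  C: 11
  H: 23
  Cl: 1
  O: 2
Molecular formula: C11H23ClO2.
  M = 11(12.011) + 23(1.008) + 35.45 + 2(15.999)
    = 132.121 + 23.184 + 35.450 + 31.998 = 222.753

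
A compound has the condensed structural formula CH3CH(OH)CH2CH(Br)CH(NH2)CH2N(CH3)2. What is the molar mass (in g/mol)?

Atom tally by fragment:
  CH3 → C:1 H:3
  CH(OH) → C:1 H:2 O:1
  CH2 → C:1 H:2
  CH(Br) → C:1 H:1 Br:1
  CH(NH2) → C:1 H:3 N:1
  CH2N(CH3)2 → C:3 H:8 N:1
Element totals:
  C: 8
  H: 19
  Br: 1
  N: 2
  O: 1
Molecular formula: C8H19BrN2O.
  M = 8(12.011) + 19(1.008) + 79.904 + 2(14.007) + 15.999
    = 96.088 + 19.152 + 79.904 + 28.014 + 15.999 = 239.157

239.16 g/mol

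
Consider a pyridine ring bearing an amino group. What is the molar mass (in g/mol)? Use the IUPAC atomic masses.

Atom tally by fragment:
  pyridine ring core → C:5 H:5 N:1
  (− 1 ring H displaced by substituents)
  + NH2 → N:1 H:2
Element totals:
  C: 5
  H: 6
  N: 2
Molecular formula: C5H6N2.
  M = 5(12.011) + 6(1.008) + 2(14.007)
    = 60.055 + 6.048 + 28.014 = 94.117

94.12 g/mol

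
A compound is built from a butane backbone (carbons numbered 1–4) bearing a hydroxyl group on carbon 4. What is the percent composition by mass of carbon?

Atom tally by fragment:
  CH3 → C:1 H:3
  CH2 → C:1 H:2
  CH2 → C:1 H:2
  CH2OH → C:1 H:3 O:1
Element totals:
  C: 4
  H: 10
  O: 1
Molecular formula: C4H10O.
Molar mass = 74.123 g/mol.
Mass from C: 4 × 12.011 = 48.044 g/mol.
%C = 48.044 / 74.123 × 100 = 64.82%.

64.82%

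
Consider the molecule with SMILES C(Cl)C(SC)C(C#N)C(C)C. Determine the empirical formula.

C8H14ClNS

Atom tally by fragment:
  ClCH2 → C:1 H:2 Cl:1
  CH(SCH3) → C:2 H:4 S:1
  CH(CN) → C:2 H:1 N:1
  CH(CH3) → C:2 H:4
  CH3 → C:1 H:3
Element totals:
  C: 8
  H: 14
  Cl: 1
  N: 1
  S: 1
Molecular formula: C8H14ClNS.
gcd of subscripts (8, 1, 14, 1, 1) = 1, so the empirical formula equals the molecular formula.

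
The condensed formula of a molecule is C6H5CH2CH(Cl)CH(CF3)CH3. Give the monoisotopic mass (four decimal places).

236.0580

Atom tally by fragment:
  C6H5CH2 → C:7 H:7
  CH(Cl) → C:1 H:1 Cl:1
  CH(CF3) → C:2 H:1 F:3
  CH3 → C:1 H:3
Element totals:
  C: 11
  H: 12
  Cl: 1
  F: 3
Molecular formula: C11H12ClF3.
  M = 11(12.0) + 12(1.007825) + 34.968853 + 3(18.998403)
    = 132.000000 + 12.093900 + 34.968853 + 56.995209 = 236.057962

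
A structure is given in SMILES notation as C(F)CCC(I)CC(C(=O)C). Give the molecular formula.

C8H14FIO

Atom tally by fragment:
  FCH2 → C:1 H:2 F:1
  CH2 → C:1 H:2
  CH2 → C:1 H:2
  CH(I) → C:1 H:1 I:1
  CH2 → C:1 H:2
  CH2COCH3 → C:3 H:5 O:1
Element totals:
  C: 8
  H: 14
  F: 1
  I: 1
  O: 1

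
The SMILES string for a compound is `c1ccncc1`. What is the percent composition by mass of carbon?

75.92%

Atom tally by fragment:
  pyridine ring core → C:5 H:5 N:1
Element totals:
  C: 5
  H: 5
  N: 1
Molecular formula: C5H5N.
Molar mass = 79.102 g/mol.
Mass from C: 5 × 12.011 = 60.055 g/mol.
%C = 60.055 / 79.102 × 100 = 75.92%.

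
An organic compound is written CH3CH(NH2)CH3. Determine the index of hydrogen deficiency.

0

Element totals:
  C: 3
  H: 9
  N: 1
Molecular formula: C3H9N.
DoU = (2C + 2 + N − H − X) / 2 = (2·3 + 2 + 1 − 9 − 0) / 2 = 0.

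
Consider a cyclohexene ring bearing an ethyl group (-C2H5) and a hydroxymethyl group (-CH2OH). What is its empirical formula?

C9H16O

Atom tally by fragment:
  cyclohexene ring core → C:6 H:10
  (− 2 ring H displaced by substituents)
  + C2H5 → C:2 H:5
  + CH2OH → C:1 H:3 O:1
Element totals:
  C: 9
  H: 16
  O: 1
Molecular formula: C9H16O.
gcd of subscripts (9, 16, 1) = 1, so the empirical formula equals the molecular formula.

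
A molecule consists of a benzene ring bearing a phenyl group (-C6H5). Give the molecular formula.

Atom tally by fragment:
  benzene ring core → C:6 H:6
  (− 1 ring H displaced by substituents)
  + C6H5 → C:6 H:5
Element totals:
  C: 12
  H: 10

C12H10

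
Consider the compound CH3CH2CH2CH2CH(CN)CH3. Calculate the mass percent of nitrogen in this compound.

Atom tally by fragment:
  CH3 → C:1 H:3
  CH2 → C:1 H:2
  CH2 → C:1 H:2
  CH2 → C:1 H:2
  CH(CN) → C:2 H:1 N:1
  CH3 → C:1 H:3
Element totals:
  C: 7
  H: 13
  N: 1
Molecular formula: C7H13N.
Molar mass = 111.188 g/mol.
Mass from N: 1 × 14.007 = 14.007 g/mol.
%N = 14.007 / 111.188 × 100 = 12.60%.

12.60%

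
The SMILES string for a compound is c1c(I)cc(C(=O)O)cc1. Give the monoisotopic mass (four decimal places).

Atom tally by fragment:
  benzene ring core → C:6 H:6
  (− 2 ring H displaced by substituents)
  + I → I:1
  + COOH → C:1 H:1 O:2
Element totals:
  C: 7
  H: 5
  I: 1
  O: 2
Molecular formula: C7H5IO2.
  M = 7(12.0) + 5(1.007825) + 126.904472 + 2(15.994915)
    = 84.000000 + 5.039125 + 126.904472 + 31.989830 = 247.933427

247.9334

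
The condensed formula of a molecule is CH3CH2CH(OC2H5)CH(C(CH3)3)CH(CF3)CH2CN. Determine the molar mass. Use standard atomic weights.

Atom tally by fragment:
  CH3 → C:1 H:3
  CH2 → C:1 H:2
  CH(OC2H5) → C:3 H:6 O:1
  CH(C(CH3)3) → C:5 H:10
  CH(CF3) → C:2 H:1 F:3
  CH2CN → C:2 H:2 N:1
Element totals:
  C: 14
  H: 24
  F: 3
  N: 1
  O: 1
Molecular formula: C14H24F3NO.
  M = 14(12.011) + 24(1.008) + 3(18.998) + 14.007 + 15.999
    = 168.154 + 24.192 + 56.994 + 14.007 + 15.999 = 279.346

279.35 g/mol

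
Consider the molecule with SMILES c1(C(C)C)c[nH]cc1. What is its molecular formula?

Atom tally by fragment:
  pyrrole ring core → C:4 H:5 N:1
  (− 1 ring H displaced by substituents)
  + CH(CH3)2 → C:3 H:7
Element totals:
  C: 7
  H: 11
  N: 1

C7H11N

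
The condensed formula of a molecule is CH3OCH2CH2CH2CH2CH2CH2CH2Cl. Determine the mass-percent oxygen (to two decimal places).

9.72%

Element totals:
  C: 8
  H: 17
  Cl: 1
  O: 1
Molecular formula: C8H17ClO.
Molar mass = 164.673 g/mol.
Mass from O: 1 × 15.999 = 15.999 g/mol.
%O = 15.999 / 164.673 × 100 = 9.72%.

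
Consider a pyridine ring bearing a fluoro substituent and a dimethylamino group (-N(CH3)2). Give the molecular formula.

Atom tally by fragment:
  pyridine ring core → C:5 H:5 N:1
  (− 2 ring H displaced by substituents)
  + F → F:1
  + N(CH3)2 → N:1 C:2 H:6
Element totals:
  C: 7
  H: 9
  F: 1
  N: 2

C7H9FN2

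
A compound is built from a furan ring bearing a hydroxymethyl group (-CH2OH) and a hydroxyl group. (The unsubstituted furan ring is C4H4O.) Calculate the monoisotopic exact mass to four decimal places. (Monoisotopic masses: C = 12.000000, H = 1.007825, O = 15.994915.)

Atom tally by fragment:
  furan ring core → C:4 H:4 O:1
  (− 2 ring H displaced by substituents)
  + CH2OH → C:1 H:3 O:1
  + OH → O:1 H:1
Element totals:
  C: 5
  H: 6
  O: 3
Molecular formula: C5H6O3.
  M = 5(12.0) + 6(1.007825) + 3(15.994915)
    = 60.000000 + 6.046950 + 47.984745 = 114.031695

114.0317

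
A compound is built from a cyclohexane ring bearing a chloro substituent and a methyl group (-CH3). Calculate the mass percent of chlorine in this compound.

26.73%

Atom tally by fragment:
  cyclohexane ring core → C:6 H:12
  (− 2 ring H displaced by substituents)
  + Cl → Cl:1
  + CH3 → C:1 H:3
Element totals:
  C: 7
  H: 13
  Cl: 1
Molecular formula: C7H13Cl.
Molar mass = 132.631 g/mol.
Mass from Cl: 1 × 35.45 = 35.450 g/mol.
%Cl = 35.450 / 132.631 × 100 = 26.73%.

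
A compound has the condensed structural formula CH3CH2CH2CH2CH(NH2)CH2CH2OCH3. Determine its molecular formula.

Atom tally by fragment:
  CH3 → C:1 H:3
  CH2 → C:1 H:2
  CH2 → C:1 H:2
  CH2 → C:1 H:2
  CH(NH2) → C:1 H:3 N:1
  CH2 → C:1 H:2
  CH2OCH3 → C:2 H:5 O:1
Element totals:
  C: 8
  H: 19
  N: 1
  O: 1

C8H19NO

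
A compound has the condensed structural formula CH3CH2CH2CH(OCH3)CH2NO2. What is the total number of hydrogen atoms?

Atom tally by fragment:
  CH3 → C:1 H:3
  CH2 → C:1 H:2
  CH2 → C:1 H:2
  CH(OCH3) → C:2 H:4 O:1
  CH2NO2 → C:1 H:2 N:1 O:2
Element totals:
  C: 6
  H: 13
  N: 1
  O: 3

13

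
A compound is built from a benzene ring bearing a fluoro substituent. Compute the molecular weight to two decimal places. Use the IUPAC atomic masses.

96.10 g/mol

Atom tally by fragment:
  benzene ring core → C:6 H:6
  (− 1 ring H displaced by substituents)
  + F → F:1
Element totals:
  C: 6
  H: 5
  F: 1
Molecular formula: C6H5F.
  M = 6(12.011) + 5(1.008) + 18.998
    = 72.066 + 5.040 + 18.998 = 96.104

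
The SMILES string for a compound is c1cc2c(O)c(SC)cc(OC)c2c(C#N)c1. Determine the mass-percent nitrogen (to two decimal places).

Atom tally by fragment:
  naphthalene ring system core → C:10 H:8
  (− 4 ring H displaced by substituents)
  + OH → O:1 H:1
  + SCH3 → C:1 H:3 S:1
  + OCH3 → C:1 H:3 O:1
  + CN → C:1 N:1
Element totals:
  C: 13
  H: 11
  N: 1
  O: 2
  S: 1
Molecular formula: C13H11NO2S.
Molar mass = 245.296 g/mol.
Mass from N: 1 × 14.007 = 14.007 g/mol.
%N = 14.007 / 245.296 × 100 = 5.71%.

5.71%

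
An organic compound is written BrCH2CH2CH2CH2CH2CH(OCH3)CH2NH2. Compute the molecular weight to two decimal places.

Atom tally by fragment:
  BrCH2 → C:1 H:2 Br:1
  CH2 → C:1 H:2
  CH2 → C:1 H:2
  CH2 → C:1 H:2
  CH2 → C:1 H:2
  CH(OCH3) → C:2 H:4 O:1
  CH2NH2 → C:1 H:4 N:1
Element totals:
  C: 8
  H: 18
  Br: 1
  N: 1
  O: 1
Molecular formula: C8H18BrNO.
  M = 8(12.011) + 18(1.008) + 79.904 + 14.007 + 15.999
    = 96.088 + 18.144 + 79.904 + 14.007 + 15.999 = 224.142

224.14 g/mol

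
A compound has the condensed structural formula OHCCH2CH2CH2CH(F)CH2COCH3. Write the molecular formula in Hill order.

C8H13FO2

Atom tally by fragment:
  OHCCH2 → C:2 H:3 O:1
  CH2 → C:1 H:2
  CH2 → C:1 H:2
  CH(F) → C:1 H:1 F:1
  CH2COCH3 → C:3 H:5 O:1
Element totals:
  C: 8
  H: 13
  F: 1
  O: 2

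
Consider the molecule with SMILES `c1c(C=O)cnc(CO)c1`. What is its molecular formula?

C7H7NO2

Atom tally by fragment:
  pyridine ring core → C:5 H:5 N:1
  (− 2 ring H displaced by substituents)
  + CHO → C:1 H:1 O:1
  + CH2OH → C:1 H:3 O:1
Element totals:
  C: 7
  H: 7
  N: 1
  O: 2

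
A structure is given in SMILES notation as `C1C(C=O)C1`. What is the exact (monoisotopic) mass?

70.0419

Atom tally by fragment:
  cyclopropane ring core → C:3 H:6
  (− 1 ring H displaced by substituents)
  + CHO → C:1 H:1 O:1
Element totals:
  C: 4
  H: 6
  O: 1
Molecular formula: C4H6O.
  M = 4(12.0) + 6(1.007825) + 15.994915
    = 48.000000 + 6.046950 + 15.994915 = 70.041865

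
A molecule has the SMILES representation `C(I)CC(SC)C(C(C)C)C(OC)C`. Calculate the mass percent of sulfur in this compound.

9.71%

Atom tally by fragment:
  ICH2 → C:1 H:2 I:1
  CH2 → C:1 H:2
  CH(SCH3) → C:2 H:4 S:1
  CH(CH(CH3)2) → C:4 H:8
  CH(OCH3) → C:2 H:4 O:1
  CH3 → C:1 H:3
Element totals:
  C: 11
  H: 23
  I: 1
  O: 1
  S: 1
Molecular formula: C11H23IOS.
Molar mass = 330.268 g/mol.
Mass from S: 1 × 32.06 = 32.060 g/mol.
%S = 32.060 / 330.268 × 100 = 9.71%.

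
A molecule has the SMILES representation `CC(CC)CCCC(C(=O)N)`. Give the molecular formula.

Atom tally by fragment:
  CH3 → C:1 H:3
  CH(C2H5) → C:3 H:6
  CH2 → C:1 H:2
  CH2 → C:1 H:2
  CH2 → C:1 H:2
  CH2CONH2 → C:2 H:4 O:1 N:1
Element totals:
  C: 9
  H: 19
  N: 1
  O: 1

C9H19NO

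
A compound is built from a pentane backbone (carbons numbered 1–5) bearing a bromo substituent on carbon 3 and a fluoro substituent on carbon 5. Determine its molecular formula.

Atom tally by fragment:
  CH3 → C:1 H:3
  CH2 → C:1 H:2
  CH(Br) → C:1 H:1 Br:1
  CH2 → C:1 H:2
  CH2F → C:1 H:2 F:1
Element totals:
  C: 5
  H: 10
  Br: 1
  F: 1

C5H10BrF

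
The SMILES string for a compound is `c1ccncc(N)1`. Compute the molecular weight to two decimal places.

Atom tally by fragment:
  pyridine ring core → C:5 H:5 N:1
  (− 1 ring H displaced by substituents)
  + NH2 → N:1 H:2
Element totals:
  C: 5
  H: 6
  N: 2
Molecular formula: C5H6N2.
  M = 5(12.011) + 6(1.008) + 2(14.007)
    = 60.055 + 6.048 + 28.014 = 94.117

94.12 g/mol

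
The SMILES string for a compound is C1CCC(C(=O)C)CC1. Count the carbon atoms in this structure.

Atom tally by fragment:
  cyclohexane ring core → C:6 H:12
  (− 1 ring H displaced by substituents)
  + COCH3 → C:2 H:3 O:1
Element totals:
  C: 8
  H: 14
  O: 1

8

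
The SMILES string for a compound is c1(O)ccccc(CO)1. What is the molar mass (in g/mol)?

124.14 g/mol

Atom tally by fragment:
  benzene ring core → C:6 H:6
  (− 2 ring H displaced by substituents)
  + OH → O:1 H:1
  + CH2OH → C:1 H:3 O:1
Element totals:
  C: 7
  H: 8
  O: 2
Molecular formula: C7H8O2.
  M = 7(12.011) + 8(1.008) + 2(15.999)
    = 84.077 + 8.064 + 31.998 = 124.139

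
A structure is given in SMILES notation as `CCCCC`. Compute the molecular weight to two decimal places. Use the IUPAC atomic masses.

Atom tally by fragment:
  CH3 → C:1 H:3
  CH2 → C:1 H:2
  CH2 → C:1 H:2
  CH2 → C:1 H:2
  CH3 → C:1 H:3
Element totals:
  C: 5
  H: 12
Molecular formula: C5H12.
  M = 5(12.011) + 12(1.008)
    = 60.055 + 12.096 = 72.151

72.15 g/mol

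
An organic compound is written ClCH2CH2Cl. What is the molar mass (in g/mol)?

Atom tally by fragment:
  ClCH2 → C:1 H:2 Cl:1
  CH2Cl → C:1 H:2 Cl:1
Element totals:
  C: 2
  H: 4
  Cl: 2
Molecular formula: C2H4Cl2.
  M = 2(12.011) + 4(1.008) + 2(35.45)
    = 24.022 + 4.032 + 70.900 = 98.954

98.95 g/mol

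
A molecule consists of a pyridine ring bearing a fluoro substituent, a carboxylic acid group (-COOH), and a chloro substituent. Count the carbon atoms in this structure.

6

Atom tally by fragment:
  pyridine ring core → C:5 H:5 N:1
  (− 3 ring H displaced by substituents)
  + F → F:1
  + COOH → C:1 H:1 O:2
  + Cl → Cl:1
Element totals:
  C: 6
  H: 3
  Cl: 1
  F: 1
  N: 1
  O: 2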